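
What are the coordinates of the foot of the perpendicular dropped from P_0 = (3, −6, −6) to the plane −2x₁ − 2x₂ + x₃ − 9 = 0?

(1, -8, -5)

n = (−2, −2, 1), |n|² = 9, and n·P_0 − 9 = -9.
t = -9/9 = -1, so the foot is P_0 − t·n = (3, −6, −6) − (-1)·(−2, −2, 1) = (1, −8, −5).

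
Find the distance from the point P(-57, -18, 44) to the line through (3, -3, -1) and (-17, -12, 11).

15

A direction vector is d = (-20, -9, 12).
AP = (-60, -15, 45), and AP × d = (225, -180, 240).
|AP × d|² = 140625 and |d|² = 625, so the distance is √(140625/625) = √225 = 15.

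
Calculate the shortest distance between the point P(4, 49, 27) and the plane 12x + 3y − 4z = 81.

Normal vector n = (12, 3, −4), and n·(4, 49, 27) − 81 = 6.
|n| = √(144 + 9 + 16) = 13, so the distance is |6|/13 = 6/13.

6/13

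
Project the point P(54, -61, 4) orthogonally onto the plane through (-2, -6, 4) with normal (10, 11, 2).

n = (10, 11, 2), |n|² = 225, and n·P − (-78) = -45.
t = -45/225 = -1/5, so the foot is P − t·n = (54, -61, 4) − (-1/5)·(10, 11, 2) = (56, -294/5, 22/5).

(56, -294/5, 22/5)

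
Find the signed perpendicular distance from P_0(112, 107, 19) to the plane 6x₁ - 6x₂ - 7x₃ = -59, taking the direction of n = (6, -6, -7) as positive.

n·P_0 − (-59) = -44.
|n| = 11, so the signed distance is -44/11 = -4.

-4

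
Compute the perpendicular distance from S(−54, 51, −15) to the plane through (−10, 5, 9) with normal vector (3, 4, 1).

14√26/13

The plane has equation n·(r − (−10, 5, 9)) = 0, i.e. n·r = -1.
Then n·(−54, 51, −15) − (−1) = 28.
|n| = √(9 + 16 + 1) = √26, so the distance is |28|/√26 = 28/√26.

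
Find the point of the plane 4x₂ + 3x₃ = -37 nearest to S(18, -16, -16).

The perpendicular from S has direction n = (0, 4, 3): r = (18, -16, -16) + t(0, 4, 3).
Substitute into the plane: n·(S + tn) = -37 gives -112 + 25t = -37, so t = 3.
Foot = (18, -16, -16) + 3·(0, 4, 3) = (18, -4, -7).

(18, -4, -7)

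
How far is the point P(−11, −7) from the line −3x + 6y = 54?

21/√5

d = |(-3)·(-11) + 6·(-7) − 54| / √(9 + 36) = |-63|/(3√5) = 21√5/5.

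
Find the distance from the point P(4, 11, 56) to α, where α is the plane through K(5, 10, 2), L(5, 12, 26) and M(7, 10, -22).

KL = (0, 2, 24) and KM = (2, 0, -24), so a normal is n = KL × KM = (-48, 48, -4).
n = (-48, 48, -4); n·P − 232 = -120; |n| = 68; distance = 120/68 = 30/17.

30/17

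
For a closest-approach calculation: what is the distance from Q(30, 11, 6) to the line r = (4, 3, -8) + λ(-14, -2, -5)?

6

Direction vector d = (-14, -2, -5).
AP = (26, 8, 14); AP·d = -450, |AP|² = 936, |d|² = 225.
distance² = |AP|² − (AP·d)²/|d|² = 936 − 202500/225 = 36, so the distance is 6.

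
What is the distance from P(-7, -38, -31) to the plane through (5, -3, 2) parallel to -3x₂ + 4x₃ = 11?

Parallel planes share the normal n = (0, -3, 4); since (5, -3, 2) lies on the plane, its equation is -3x₂ + 4x₃ = 17.
Then n·(-7, -38, -31) - 17 = -27.
|n| = √(0 + 9 + 16) = 5, so the distance is |-27|/5 = 27/5.

27/5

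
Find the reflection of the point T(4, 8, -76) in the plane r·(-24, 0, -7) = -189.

(52, 8, -62)

n = (-24, 0, -7), |n|² = 625, n·T − (-189) = 625, so t = 625/625 = 1.
Foot F = T − 1·n = (28, 8, -69); the reflection is 2F − T = (52, 8, -62).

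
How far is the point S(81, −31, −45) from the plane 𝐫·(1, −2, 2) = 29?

Normal vector n = (1, −2, 2), and n·(81, −31, −45) − 29 = 24.
|n| = √(1 + 4 + 4) = 3, so the distance is |24|/3 = 8.

8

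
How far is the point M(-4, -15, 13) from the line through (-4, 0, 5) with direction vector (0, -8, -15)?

17

Direction vector d = (0, -8, -15).
AP = (0, -15, 8), and AP × d = (289, 0, 0).
|AP × d|² = 83521 and |d|² = 289, so the distance is √(83521/289) = √289 = 17.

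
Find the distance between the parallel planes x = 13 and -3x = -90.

Divide the second equation by -3 to match normals: x = 30.
Both planes have normal n = (1, 0, 0), |n| = 1. Any point on the first plane is at distance |30 − 13|/|n| = 17/1 = 17 from the second.

17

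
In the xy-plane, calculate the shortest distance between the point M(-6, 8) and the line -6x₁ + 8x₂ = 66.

17/5

d = |(-6)·(-6) + 8·8 − 66| / √(36 + 64) = |34|/10 = 17/5.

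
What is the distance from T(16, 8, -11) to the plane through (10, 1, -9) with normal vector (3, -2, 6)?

8/7

The plane has equation n·(r − (10, 1, -9)) = 0, i.e. n·r = -26.
d = |3·16 + (-2)·8 + 6·(-11) − (-26)| / √(9 + 4 + 36) = |-8| / 7 = 8/7.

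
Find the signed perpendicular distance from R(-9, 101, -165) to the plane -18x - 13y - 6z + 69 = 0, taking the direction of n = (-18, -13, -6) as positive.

n·R − (-69) = -92.
|n| = 23, so the signed distance is -92/23 = -4.

-4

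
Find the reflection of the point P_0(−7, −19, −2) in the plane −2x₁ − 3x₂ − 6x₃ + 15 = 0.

n = (−2, −3, −6), |n|² = 49, n·P_0 − (-15) = 98, so t = 98/49 = 2.
Foot F = P_0 − 2·n = (−3, −13, 10); the reflection is 2F − P_0 = (1, −7, 22).

(1, -7, 22)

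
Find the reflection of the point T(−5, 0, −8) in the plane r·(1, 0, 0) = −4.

(-3, 0, -8)

n = (1, 0, 0), |n|² = 1, n·T − (-4) = -1, so t = -1/1 = -1.
Foot F = T − (-1)·n = (−4, 0, −8); the reflection is 2F − T = (−3, 0, −8).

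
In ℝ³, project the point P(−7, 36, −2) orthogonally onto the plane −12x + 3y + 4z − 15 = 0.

The perpendicular from P has direction n = (−12, 3, 4): r = (−7, 36, −2) + λ(−12, 3, 4).
Substitute into the plane: n·(P + λn) = 15 gives 184 + 169λ = 15, so λ = -1.
Foot = (−7, 36, −2) + (-1)·(−12, 3, 4) = (5, 33, −6).

(5, 33, -6)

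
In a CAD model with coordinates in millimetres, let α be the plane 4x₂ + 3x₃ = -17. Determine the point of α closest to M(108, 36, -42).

n = (0, 4, 3), |n|² = 25, and n·M − (-17) = 35.
t = 35/25 = 7/5, so the foot is M − t·n = (108, 36, -42) − (7/5)·(0, 4, 3) = (108, 152/5, -231/5).

(108, 152/5, -231/5)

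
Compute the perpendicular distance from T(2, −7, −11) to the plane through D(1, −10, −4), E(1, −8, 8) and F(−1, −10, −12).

DE = (0, 2, 12) and DF = (−2, 0, −8), so a normal is n = DE × DF = (−16, −24, 4).
Then n·(2, −7, −11) − 208 = −116.
|n| = √(256 + 576 + 16) = 4√53, so the distance is |-116|/(4√53) = 29√53/53.

29/√53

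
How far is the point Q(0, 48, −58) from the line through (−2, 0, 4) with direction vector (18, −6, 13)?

Direction vector d = (18, −6, 13).
AP = (2, 48, −62), and AP × d = (252, −1142, −876).
|AP × d|² = 2135044 and |d|² = 529, so the distance is √(2135044/529) = √4036 = 2√1009.

2√1009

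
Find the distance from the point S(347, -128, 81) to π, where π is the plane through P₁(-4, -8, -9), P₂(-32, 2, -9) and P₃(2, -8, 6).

7

P₁P₂ = (-28, 10, 0) and P₁P₃ = (6, 0, 15), so a normal is n = P₁P₂ × P₁P₃ = (150, 420, -60).
Then n·(347, -128, 81) - (-3420) = -3150.
|n| = √(22500 + 176400 + 3600) = 450, so the distance is |-3150|/450 = 7.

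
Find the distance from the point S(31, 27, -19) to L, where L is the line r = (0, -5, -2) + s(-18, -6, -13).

√1745

Direction vector d = (-18, -6, -13).
AP = (31, 32, -17), and AP × d = (-518, 709, 390).
|AP × d|² = 923105 and |d|² = 529, so the distance is √(923105/529) = √1745.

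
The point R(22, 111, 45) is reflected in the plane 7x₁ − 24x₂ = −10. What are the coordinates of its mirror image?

With n = (7, −24, 0), the signed offset is (n·R − (-10))/|n|² = -2500/625 = -4.
R' = R − 2t·n = (22, 111, 45) − (-8)·(7, −24, 0) = (78, −81, 45).

(78, -81, 45)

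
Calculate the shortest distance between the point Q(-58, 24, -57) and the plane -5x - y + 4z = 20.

n = (-5, -1, 4); n·P − 20 = 18; |n| = √42; distance = 18/√42 = 3√42/7.

3√42/7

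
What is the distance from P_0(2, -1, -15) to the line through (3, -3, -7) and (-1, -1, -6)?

√69

A direction vector is d = (-4, 2, 1).
AP = (-1, 2, -8); AP·d = 0, |AP|² = 69, |d|² = 21.
distance² = |AP|² − (AP·d)²/|d|² = 69 − 0/21 = 69, so the distance is √69.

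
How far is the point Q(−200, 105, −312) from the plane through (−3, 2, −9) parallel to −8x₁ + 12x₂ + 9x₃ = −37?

5

Parallel planes share the normal n = (−8, 12, 9); since (−3, 2, −9) lies on the plane, its equation is −8x₁ + 12x₂ + 9x₃ = -33.
Then n·(−200, 105, −312) − (−33) = 85.
|n| = √(64 + 144 + 81) = 17, so the distance is |85|/17 = 5.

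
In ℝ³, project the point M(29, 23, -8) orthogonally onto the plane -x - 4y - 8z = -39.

(259/9, 199/9, -88/9)

n = (-1, -4, -8), |n|² = 81, and n·M − (-39) = -18.
t = -18/81 = -2/9, so the foot is M − t·n = (29, 23, -8) − (-2/9)·(-1, -4, -8) = (259/9, 199/9, -88/9).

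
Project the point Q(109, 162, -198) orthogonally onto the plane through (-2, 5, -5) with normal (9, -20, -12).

(2662/25, 838/5, -4866/25)

n = (9, -20, -12), |n|² = 625, and n·Q − (-58) = 175.
t = 175/625 = 7/25, so the foot is Q − t·n = (109, 162, -198) − (7/25)·(9, -20, -12) = (2662/25, 838/5, -4866/25).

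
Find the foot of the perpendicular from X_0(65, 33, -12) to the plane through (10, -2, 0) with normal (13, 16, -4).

(26, -15, 0)

n = (13, 16, -4), |n|² = 441, and n·X_0 − 98 = 1323.
t = 1323/441 = 3, so the foot is X_0 − t·n = (65, 33, -12) − 3·(13, 16, -4) = (26, -15, 0).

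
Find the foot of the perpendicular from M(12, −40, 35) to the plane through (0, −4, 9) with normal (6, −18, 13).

(0, -4, 9)

The perpendicular from M has direction n = (6, −18, 13): r = (12, −40, 35) + t(6, −18, 13).
Substitute into the plane: n·(M + tn) = 189 gives 1247 + 529t = 189, so t = -2.
Foot = (12, −40, 35) + (-2)·(6, −18, 13) = (0, −4, 9).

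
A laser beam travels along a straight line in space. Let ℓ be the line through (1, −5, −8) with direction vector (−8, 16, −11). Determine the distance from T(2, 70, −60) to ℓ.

7√26

Direction vector d = (−8, 16, −11).
AP = (1, 75, −52); AP·d = 1764, |AP|² = 8330, |d|² = 441.
distance² = |AP|² − (AP·d)²/|d|² = 8330 − 3111696/441 = 1274, so the distance is 7√26.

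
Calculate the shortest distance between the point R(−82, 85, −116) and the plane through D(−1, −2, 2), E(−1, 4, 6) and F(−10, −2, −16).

DE = (0, 6, 4) and DF = (−9, 0, −18), so a normal is n = DE × DF = (−108, −36, 54).
Then n·(−82, 85, −116) − 288 = −756.
|n| = √(11664 + 1296 + 2916) = 126, so the distance is |-756|/126 = 6.

6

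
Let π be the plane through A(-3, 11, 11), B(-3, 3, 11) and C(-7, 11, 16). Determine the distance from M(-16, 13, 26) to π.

5√41/41

AB = (0, -8, 0) and AC = (-4, 0, 5), so a normal is n = AB × AC = (-40, 0, -32).
n = (-40, 0, -32); n·P − (-232) = 40; |n| = 8√41; distance = 40/(8√41) = 5/√41.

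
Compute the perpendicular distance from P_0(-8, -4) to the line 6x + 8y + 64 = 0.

8/5

d = |6·(-8) + 8·(-4) − (-64)| / √(36 + 64) = |-16|/10 = 8/5.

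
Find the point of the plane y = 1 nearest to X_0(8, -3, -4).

n = (0, 1, 0), |n|² = 1, and n·X_0 − 1 = -4.
t = -4/1 = -4, so the foot is X_0 − t·n = (8, -3, -4) − (-4)·(0, 1, 0) = (8, 1, -4).

(8, 1, -4)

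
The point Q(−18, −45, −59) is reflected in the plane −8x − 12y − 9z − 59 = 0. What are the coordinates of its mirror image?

(46, 51, 13)

With n = (−8, −12, −9), the signed offset is (n·Q − 59)/|n|² = 1156/289 = 4.
Q' = Q − 2t·n = (−18, −45, −59) − 8·(−8, −12, −9) = (46, 51, 13).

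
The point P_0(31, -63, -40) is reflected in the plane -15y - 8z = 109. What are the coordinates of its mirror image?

(31, 57, 24)

With n = (0, -15, -8), the signed offset is (n·P_0 − 109)/|n|² = 1156/289 = 4.
P_0' = P_0 − 2t·n = (31, -63, -40) − 8·(0, -15, -8) = (31, 57, 24).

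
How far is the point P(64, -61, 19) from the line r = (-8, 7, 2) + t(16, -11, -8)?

√3041

Direction vector d = (16, -11, -8).
AP = (72, -68, 17), and AP × d = (731, 848, 296).
|AP × d|² = 1341081 and |d|² = 441, so the distance is √(1341081/441) = √3041.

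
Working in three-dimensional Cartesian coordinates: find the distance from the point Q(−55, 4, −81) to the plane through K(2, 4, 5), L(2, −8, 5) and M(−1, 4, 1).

KL = (0, −12, 0) and KM = (−3, 0, −4), so a normal is n = KL × KM = (48, 0, −36).
n = (48, 0, −36); n·P − (-84) = 360; |n| = 60; distance = 360/60 = 6.

6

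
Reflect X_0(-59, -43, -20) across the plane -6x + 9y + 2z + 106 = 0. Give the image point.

(-613/11, -527/11, -232/11)

With n = (-6, 9, 2), the signed offset is (n·X_0 − (-106))/|n|² = 33/121 = 3/11.
X_0' = X_0 − 2t·n = (-59, -43, -20) − (6/11)·(-6, 9, 2) = (-613/11, -527/11, -232/11).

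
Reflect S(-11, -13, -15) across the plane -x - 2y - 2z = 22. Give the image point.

(-1, 7, 5)

With n = (-1, -2, -2), the signed offset is (n·S − 22)/|n|² = 45/9 = 5.
S' = S − 2t·n = (-11, -13, -15) − 10·(-1, -2, -2) = (-1, 7, 5).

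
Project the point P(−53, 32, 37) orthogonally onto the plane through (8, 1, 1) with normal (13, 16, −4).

n = (13, 16, −4), |n|² = 441, and n·P − 116 = -441.
t = -441/441 = -1, so the foot is P − t·n = (−53, 32, 37) − (-1)·(13, 16, −4) = (−40, 48, 33).

(-40, 48, 33)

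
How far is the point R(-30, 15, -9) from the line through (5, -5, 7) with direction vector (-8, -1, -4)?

3√65

Direction vector d = (-8, -1, -4).
AP = (-35, 20, -16); AP·d = 324, |AP|² = 1881, |d|² = 81.
distance² = |AP|² − (AP·d)²/|d|² = 1881 − 104976/81 = 585, so the distance is 3√65.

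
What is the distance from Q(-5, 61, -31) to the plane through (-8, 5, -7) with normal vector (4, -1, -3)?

28/√26

The plane has equation n·(r − (-8, 5, -7)) = 0, i.e. n·r = -16.
Then n·(-5, 61, -31) - (-16) = 28.
|n| = √(16 + 1 + 9) = √26, so the distance is |28|/√26 = 14√26/13.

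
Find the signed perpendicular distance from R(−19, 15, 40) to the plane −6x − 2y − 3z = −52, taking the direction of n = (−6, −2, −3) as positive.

16/7

n·R − (-52) = 16.
|n| = 7, so the signed distance is 16/7.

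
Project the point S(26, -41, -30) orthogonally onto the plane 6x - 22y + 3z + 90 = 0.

n = (6, -22, 3), |n|² = 529, and n·S − (-90) = 1058.
t = 1058/529 = 2, so the foot is S − t·n = (26, -41, -30) − 2·(6, -22, 3) = (14, 3, -36).

(14, 3, -36)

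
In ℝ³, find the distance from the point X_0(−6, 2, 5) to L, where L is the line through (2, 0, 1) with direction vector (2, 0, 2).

2√19

Direction vector d = (2, 0, 2).
AP = (−8, 2, 4), and AP × d = (4, 24, −4).
|AP × d|² = 608 and |d|² = 8, so the distance is √(608/8) = √76 = 2√19.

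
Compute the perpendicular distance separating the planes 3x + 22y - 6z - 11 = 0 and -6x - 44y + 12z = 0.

Divide the second equation by -2 to match normals: 3x + 22y - 6z = 0.
Both planes have normal n = (3, 22, -6), |n| = 23. Any point on the first plane is at distance |0 − 11|/|n| = 11/23 from the second.

11/23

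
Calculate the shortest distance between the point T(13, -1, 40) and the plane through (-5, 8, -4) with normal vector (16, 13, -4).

5/21

The plane has equation n·(r − (-5, 8, -4)) = 0, i.e. n·r = 40.
n = (16, 13, -4); n·P − 40 = -5; |n| = 21; distance = 5/21.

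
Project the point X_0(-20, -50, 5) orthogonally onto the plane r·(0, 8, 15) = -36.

(-20, -42, 20)

The perpendicular from X_0 has direction n = (0, 8, 15): r = (-20, -50, 5) + λ(0, 8, 15).
Substitute into the plane: n·(X_0 + λn) = -36 gives -325 + 289λ = -36, so λ = 1.
Foot = (-20, -50, 5) + 1·(0, 8, 15) = (-20, -42, 20).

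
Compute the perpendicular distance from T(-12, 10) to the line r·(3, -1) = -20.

d = |3·(-12) + (-1)·10 − (-20)| / √(9 + 1) = |-26|/√10 = 26/√10.

26/√10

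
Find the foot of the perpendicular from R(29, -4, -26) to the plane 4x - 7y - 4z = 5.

The perpendicular from R has direction n = (4, -7, -4): r = (29, -4, -26) + μ(4, -7, -4).
Substitute into the plane: n·(R + μn) = 5 gives 248 + 81μ = 5, so μ = -3.
Foot = (29, -4, -26) + (-3)·(4, -7, -4) = (17, 17, -14).

(17, 17, -14)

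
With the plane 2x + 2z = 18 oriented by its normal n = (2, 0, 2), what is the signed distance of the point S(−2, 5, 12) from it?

n·S − 18 = 2.
|n| = 2√2, so the signed distance is √2/2.

√2/2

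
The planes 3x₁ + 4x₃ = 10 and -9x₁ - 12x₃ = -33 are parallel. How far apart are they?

Divide the second equation by -3 to match normals: 3x₁ + 4x₃ = 11.
Both planes have normal n = (3, 0, 4), |n| = 5. Any point on the first plane is at distance |11 − 10|/|n| = 1/5 from the second.

1/5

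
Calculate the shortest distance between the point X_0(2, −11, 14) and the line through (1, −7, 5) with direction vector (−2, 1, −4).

Direction vector d = (−2, 1, −4).
AP = (1, −4, 9); AP·d = -42, |AP|² = 98, |d|² = 21.
distance² = |AP|² − (AP·d)²/|d|² = 98 − 1764/21 = 14, so the distance is √14.

√14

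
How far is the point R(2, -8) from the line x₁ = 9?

7

d = |1·2 + 0·(-8) − 9| / √(1 + 0) = |-7|/1 = 7.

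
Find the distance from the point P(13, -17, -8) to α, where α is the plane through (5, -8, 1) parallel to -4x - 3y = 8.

Parallel planes share the normal n = (-4, -3, 0); since (5, -8, 1) lies on the plane, its equation is -4x - 3y = 4.
d = |(-4)·13 + (-3)·(-17) − 4| / √(16 + 9 + 0) = |-5| / 5 = 1.

1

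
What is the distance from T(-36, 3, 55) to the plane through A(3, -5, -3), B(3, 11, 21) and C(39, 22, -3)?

1

AB = (0, 16, 24) and AC = (36, 27, 0), so a normal is n = AB × AC = (-648, 864, -576).
Then n·(-36, 3, 55) - (-4536) = -1224.
|n| = √(419904 + 746496 + 331776) = 1224, so the distance is |-1224|/1224 = 1.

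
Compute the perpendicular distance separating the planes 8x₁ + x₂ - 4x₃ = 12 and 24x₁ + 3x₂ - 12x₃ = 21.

5/9

Divide the second equation by 3 to match normals: 8x₁ + x₂ - 4x₃ = 7.
Both planes have normal n = (8, 1, -4), |n| = 9. Any point on the first plane is at distance |7 − 12|/|n| = 5/9 from the second.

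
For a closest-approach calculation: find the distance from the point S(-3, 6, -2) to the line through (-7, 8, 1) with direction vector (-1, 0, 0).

Direction vector d = (-1, 0, 0).
AP = (4, -2, -3); AP·d = -4, |AP|² = 29, |d|² = 1.
distance² = |AP|² − (AP·d)²/|d|² = 29 − 16/1 = 13, so the distance is √13.

√13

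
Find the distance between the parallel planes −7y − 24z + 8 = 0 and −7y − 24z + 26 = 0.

With common normal n = (0, −7, −24) (|n| = 25), the distance is |(-8) − (-26)|/|n| = 18/25.

18/25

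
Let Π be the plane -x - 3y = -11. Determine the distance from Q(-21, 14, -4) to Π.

√10

Normal vector n = (-1, -3, 0), and n·(-21, 14, -4) - (-11) = -10.
|n| = √(1 + 9 + 0) = √10, so the distance is |-10|/√10 = √10.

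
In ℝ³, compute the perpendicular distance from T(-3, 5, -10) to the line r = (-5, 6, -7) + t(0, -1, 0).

√13

Direction vector d = (0, -1, 0).
AP = (2, -1, -3); AP·d = 1, |AP|² = 14, |d|² = 1.
distance² = |AP|² − (AP·d)²/|d|² = 14 − 1/1 = 13, so the distance is √13.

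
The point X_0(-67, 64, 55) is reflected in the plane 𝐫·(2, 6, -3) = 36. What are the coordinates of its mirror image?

With n = (2, 6, -3), the signed offset is (n·X_0 − 36)/|n|² = 49/49 = 1.
X_0' = X_0 − 2t·n = (-67, 64, 55) − 2·(2, 6, -3) = (-71, 52, 61).

(-71, 52, 61)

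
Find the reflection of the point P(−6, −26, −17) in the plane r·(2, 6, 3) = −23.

(10, 22, 7)

n = (2, 6, 3), |n|² = 49, n·P − (-23) = -196, so t = -196/49 = -4.
Foot F = P − (-4)·n = (2, −2, −5); the reflection is 2F − P = (10, 22, 7).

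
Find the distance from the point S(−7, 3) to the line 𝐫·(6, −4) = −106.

The normal to the line is n = (6, −4) with |n| = 2√13.
|n·S − (-106)| = |-54 − (-106)| = 52, so the distance is 52/(2√13) = 2√13.

2√13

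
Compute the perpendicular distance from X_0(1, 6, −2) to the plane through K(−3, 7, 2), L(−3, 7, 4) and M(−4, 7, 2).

1

KL = (0, 0, 2) and KM = (−1, 0, 0), so a normal is n = KL × KM = (0, −2, 0).
n = (0, −2, 0); n·P − (-14) = 2; |n| = 2; distance = 2/2 = 1.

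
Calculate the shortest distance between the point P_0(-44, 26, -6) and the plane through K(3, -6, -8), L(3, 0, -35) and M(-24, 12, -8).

KL = (0, 6, -27) and KM = (-27, 18, 0), so a normal is n = KL × KM = (486, 729, 162).
Then n·(-44, 26, -6) - (-4212) = 810.
|n| = √(236196 + 531441 + 26244) = 891, so the distance is |810|/891 = 10/11.

10/11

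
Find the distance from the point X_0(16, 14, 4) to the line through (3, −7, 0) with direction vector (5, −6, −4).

3√61

Direction vector d = (5, −6, −4).
AP = (13, 21, 4); AP·d = -77, |AP|² = 626, |d|² = 77.
distance² = |AP|² − (AP·d)²/|d|² = 626 − 5929/77 = 549, so the distance is 3√61.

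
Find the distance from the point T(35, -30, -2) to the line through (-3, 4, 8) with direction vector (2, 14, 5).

Direction vector d = (2, 14, 5).
AP = (38, -34, -10); AP·d = -450, |AP|² = 2700, |d|² = 225.
distance² = |AP|² − (AP·d)²/|d|² = 2700 − 202500/225 = 1800, so the distance is 30√2.

30√2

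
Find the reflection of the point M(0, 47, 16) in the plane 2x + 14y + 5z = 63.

With n = (2, 14, 5), the signed offset is (n·M − 63)/|n|² = 675/225 = 3.
M' = M − 2t·n = (0, 47, 16) − 6·(2, 14, 5) = (−12, −37, −14).

(-12, -37, -14)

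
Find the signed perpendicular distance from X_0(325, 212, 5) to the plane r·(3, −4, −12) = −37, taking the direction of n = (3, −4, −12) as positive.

8

n·X_0 − (-37) = 104.
|n| = 13, so the signed distance is 104/13 = 8.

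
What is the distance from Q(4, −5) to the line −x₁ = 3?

7

The normal to the line is n = (−1, 0) with |n| = 1.
|n·Q − 3| = |-4 − 3| = 7, so the distance is 7/1 = 7.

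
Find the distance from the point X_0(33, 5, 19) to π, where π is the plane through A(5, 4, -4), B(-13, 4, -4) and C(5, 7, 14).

17/√37

AB = (-18, 0, 0) and AC = (0, 3, 18), so a normal is n = AB × AC = (0, 324, -54).
n = (0, 324, -54); n·P − 1512 = -918; |n| = 54√37; distance = 918/(54√37) = 17/√37.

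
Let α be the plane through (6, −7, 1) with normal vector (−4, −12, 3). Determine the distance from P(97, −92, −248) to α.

7

The plane has equation n·(r − (6, −7, 1)) = 0, i.e. n·r = 63.
d = |(-4)·97 + (-12)·(-92) + 3·(-248) − 63| / √(16 + 144 + 9) = |-91| / 13 = 7.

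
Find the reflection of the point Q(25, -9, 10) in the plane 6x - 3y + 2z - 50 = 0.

(-11, 9, -2)

n = (6, -3, 2), |n|² = 49, n·Q − 50 = 147, so t = 147/49 = 3.
Foot F = Q − 3·n = (7, 0, 4); the reflection is 2F − Q = (-11, 9, -2).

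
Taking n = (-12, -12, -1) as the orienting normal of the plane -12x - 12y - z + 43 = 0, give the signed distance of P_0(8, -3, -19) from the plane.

n·P_0 − (-43) = 2.
|n| = 17, so the signed distance is 2/17.

2/17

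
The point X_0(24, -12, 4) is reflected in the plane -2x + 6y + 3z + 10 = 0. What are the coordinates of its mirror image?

With n = (-2, 6, 3), the signed offset is (n·X_0 − (-10))/|n|² = -98/49 = -2.
X_0' = X_0 − 2t·n = (24, -12, 4) − (-4)·(-2, 6, 3) = (16, 12, 16).

(16, 12, 16)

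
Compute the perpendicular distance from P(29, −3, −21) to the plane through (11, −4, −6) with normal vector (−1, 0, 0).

18

The plane has equation n·(r − (11, −4, −6)) = 0, i.e. n·r = -11.
Then n·(29, −3, −21) − (−11) = −18.
|n| = √(1 + 0 + 0) = 1, so the distance is |-18|/1 = 18.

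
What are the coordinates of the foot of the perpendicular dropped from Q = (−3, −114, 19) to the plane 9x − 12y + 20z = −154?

(-30, -78, -41)

The perpendicular from Q has direction n = (9, −12, 20): r = (−3, −114, 19) + t(9, −12, 20).
Substitute into the plane: n·(Q + tn) = -154 gives 1721 + 625t = -154, so t = -3.
Foot = (−3, −114, 19) + (-3)·(9, −12, 20) = (−30, −78, −41).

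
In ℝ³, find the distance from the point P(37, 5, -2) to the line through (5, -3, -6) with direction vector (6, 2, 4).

4√13

Direction vector d = (6, 2, 4).
AP = (32, 8, 4), and AP × d = (24, -104, 16).
|AP × d|² = 11648 and |d|² = 56, so the distance is √(11648/56) = √208 = 4√13.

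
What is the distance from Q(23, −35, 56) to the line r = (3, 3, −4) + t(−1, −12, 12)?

2√205

Direction vector d = (−1, −12, 12).
AP = (20, −38, 60); AP·d = 1156, |AP|² = 5444, |d|² = 289.
distance² = |AP|² − (AP·d)²/|d|² = 5444 − 1336336/289 = 820, so the distance is 2√205.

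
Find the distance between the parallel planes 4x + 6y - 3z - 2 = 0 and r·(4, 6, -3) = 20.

Both planes have normal n = (4, 6, -3), |n| = √61. Any point on the first plane is at distance |20 − 2|/|n| = 18/√61 = 18√61/61 from the second.

18/√61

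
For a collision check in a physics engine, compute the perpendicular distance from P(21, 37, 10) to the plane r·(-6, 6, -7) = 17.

Normal vector n = (-6, 6, -7), and n·(21, 37, 10) - 17 = 9.
|n| = √(36 + 36 + 49) = 11, so the distance is |9|/11 = 9/11.

9/11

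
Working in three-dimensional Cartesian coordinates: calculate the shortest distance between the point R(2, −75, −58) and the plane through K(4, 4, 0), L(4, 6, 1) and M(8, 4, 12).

25√41/41

KL = (0, 2, 1) and KM = (4, 0, 12), so a normal is n = KL × KM = (24, 4, −8).
d = |24·2 + 4·(-75) + (-8)·(-58) − 112| / √(576 + 16 + 64) = |100| / (4√41) = 25/√41.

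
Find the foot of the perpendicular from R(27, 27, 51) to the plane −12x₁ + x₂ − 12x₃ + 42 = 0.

n = (−12, 1, −12), |n|² = 289, and n·R − (-42) = -867.
t = -867/289 = -3, so the foot is R − t·n = (27, 27, 51) − (-3)·(−12, 1, −12) = (−9, 30, 15).

(-9, 30, 15)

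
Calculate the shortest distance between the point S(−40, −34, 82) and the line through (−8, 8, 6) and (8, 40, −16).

2√377

A direction vector is d = (16, 32, −22).
AP = (−32, −42, 76), and AP × d = (−1508, 512, −352).
|AP × d|² = 2660112 and |d|² = 1764, so the distance is √(2660112/1764) = √1508 = 2√377.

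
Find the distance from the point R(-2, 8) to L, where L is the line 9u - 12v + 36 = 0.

26/5

The normal to the line is n = (9, -12) with |n| = 15.
|n·R − (-36)| = |-114 − (-36)| = 78, so the distance is 78/15 = 26/5.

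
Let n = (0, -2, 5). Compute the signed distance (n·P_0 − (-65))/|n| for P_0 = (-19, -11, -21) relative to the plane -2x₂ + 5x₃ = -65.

-18/√29

n·P_0 − (-65) = -18.
|n| = √29, so the signed distance is -18/√29.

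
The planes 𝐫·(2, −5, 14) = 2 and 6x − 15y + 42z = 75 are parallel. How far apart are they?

Divide the second equation by 3 to match normals: 2x − 5y + 14z = 25.
Both planes have normal n = (2, −5, 14), |n| = 15. Any point on the first plane is at distance |25 − 2|/|n| = 23/15 from the second.

23/15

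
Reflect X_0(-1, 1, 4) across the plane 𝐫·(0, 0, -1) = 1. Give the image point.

n = (0, 0, -1), |n|² = 1, n·X_0 − 1 = -5, so t = -5/1 = -5.
Foot F = X_0 − (-5)·n = (-1, 1, -1); the reflection is 2F − X_0 = (-1, 1, -6).

(-1, 1, -6)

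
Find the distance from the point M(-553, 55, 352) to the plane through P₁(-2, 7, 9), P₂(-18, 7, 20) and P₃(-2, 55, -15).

9

P₁P₂ = (-16, 0, 11) and P₁P₃ = (0, 48, -24), so a normal is n = P₁P₂ × P₁P₃ = (-528, -384, -768).
Then n·(-553, 55, 352) - (-8544) = 9072.
|n| = √(278784 + 147456 + 589824) = 1008, so the distance is |9072|/1008 = 9.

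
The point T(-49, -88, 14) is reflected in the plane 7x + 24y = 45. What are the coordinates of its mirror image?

(7, 104, 14)

With n = (7, 24, 0), the signed offset is (n·T − 45)/|n|² = -2500/625 = -4.
T' = T − 2t·n = (-49, -88, 14) − (-8)·(7, 24, 0) = (7, 104, 14).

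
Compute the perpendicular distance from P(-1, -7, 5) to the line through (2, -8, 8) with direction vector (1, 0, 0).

√10

Direction vector d = (1, 0, 0).
AP = (-3, 1, -3); AP·d = -3, |AP|² = 19, |d|² = 1.
distance² = |AP|² − (AP·d)²/|d|² = 19 − 9/1 = 10, so the distance is √10.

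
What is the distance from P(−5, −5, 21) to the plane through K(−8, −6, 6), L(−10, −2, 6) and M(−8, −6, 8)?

7/√5

KL = (−2, 4, 0) and KM = (0, 0, 2), so a normal is n = KL × KM = (8, 4, 0).
n = (8, 4, 0); n·P − (-88) = 28; |n| = 4√5; distance = 28/(4√5) = 7√5/5.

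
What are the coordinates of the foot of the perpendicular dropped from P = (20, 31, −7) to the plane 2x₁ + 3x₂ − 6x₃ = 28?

(14, 22, 11)

The perpendicular from P has direction n = (2, 3, −6): r = (20, 31, −7) + μ(2, 3, −6).
Substitute into the plane: n·(P + μn) = 28 gives 175 + 49μ = 28, so μ = -3.
Foot = (20, 31, −7) + (-3)·(2, 3, −6) = (14, 22, 11).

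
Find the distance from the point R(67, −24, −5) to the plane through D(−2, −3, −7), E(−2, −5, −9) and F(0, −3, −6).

23/3

DE = (0, −2, −2) and DF = (2, 0, 1), so a normal is n = DE × DF = (−2, −4, 4).
Then n·(67, −24, −5) − (−12) = −46.
|n| = √(4 + 16 + 16) = 6, so the distance is |-46|/6 = 23/3.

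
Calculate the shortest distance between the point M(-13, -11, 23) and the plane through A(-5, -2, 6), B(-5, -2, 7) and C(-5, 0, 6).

8

AB = (0, 0, 1) and AC = (0, 2, 0), so a normal is n = AB × AC = (-2, 0, 0).
Then n·(-13, -11, 23) - 10 = 16.
|n| = √(4 + 0 + 0) = 2, so the distance is |16|/2 = 8.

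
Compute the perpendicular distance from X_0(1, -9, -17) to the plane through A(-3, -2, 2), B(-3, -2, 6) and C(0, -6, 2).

AB = (0, 0, 4) and AC = (3, -4, 0), so a normal is n = AB × AC = (16, 12, 0).
d = |16·1 + 12·(-9) − (-72)| / √(256 + 144 + 0) = |-20| / 20 = 1.

1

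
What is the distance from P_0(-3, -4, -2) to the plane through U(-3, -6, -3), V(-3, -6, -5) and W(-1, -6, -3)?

2

UV = (0, 0, -2) and UW = (2, 0, 0), so a normal is n = UV × UW = (0, -4, 0).
d = |(-4)·(-4) − 24| / √(0 + 16 + 0) = |-8| / 4 = 2.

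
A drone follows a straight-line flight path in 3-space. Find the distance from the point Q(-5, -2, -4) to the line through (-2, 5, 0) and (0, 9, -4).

√65

A direction vector is d = (2, 4, -4).
AP = (-3, -7, -4), and AP × d = (44, -20, 2).
|AP × d|² = 2340 and |d|² = 36, so the distance is √(2340/36) = √65.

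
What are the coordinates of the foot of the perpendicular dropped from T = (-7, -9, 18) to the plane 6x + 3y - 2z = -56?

(-1, -6, 16)

The perpendicular from T has direction n = (6, 3, -2): r = (-7, -9, 18) + t(6, 3, -2).
Substitute into the plane: n·(T + tn) = -56 gives -105 + 49t = -56, so t = 1.
Foot = (-7, -9, 18) + 1·(6, 3, -2) = (-1, -6, 16).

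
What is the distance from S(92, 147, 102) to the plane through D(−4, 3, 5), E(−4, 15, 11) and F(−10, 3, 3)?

6

DE = (0, 12, 6) and DF = (−6, 0, −2), so a normal is n = DE × DF = (−24, −36, 72).
d = |(-24)·92 + (-36)·147 + 72·102 − 348| / √(576 + 1296 + 5184) = |-504| / 84 = 6.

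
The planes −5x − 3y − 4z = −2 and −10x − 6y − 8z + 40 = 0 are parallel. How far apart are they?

Divide the second equation by 2 to match normals: −5x − 3y − 4z = -20.
Both planes have normal n = (−5, −3, −4), |n| = 5√2. Any point on the first plane is at distance |(-20) − (-2)|/|n| = 18/(5√2) = 9√2/5 from the second.

9√2/5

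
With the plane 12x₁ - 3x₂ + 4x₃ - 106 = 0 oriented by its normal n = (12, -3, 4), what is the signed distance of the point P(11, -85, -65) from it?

n·P − 106 = 21.
|n| = 13, so the signed distance is 21/13.

21/13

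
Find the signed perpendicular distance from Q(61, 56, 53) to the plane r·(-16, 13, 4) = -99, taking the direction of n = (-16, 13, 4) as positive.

n·Q − (-99) = 63.
|n| = 21, so the signed distance is 63/21 = 3.

3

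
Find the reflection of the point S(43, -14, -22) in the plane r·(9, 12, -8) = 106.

(25, -38, -6)

With n = (9, 12, -8), the signed offset is (n·S − 106)/|n|² = 289/289 = 1.
S' = S − 2t·n = (43, -14, -22) − 2·(9, 12, -8) = (25, -38, -6).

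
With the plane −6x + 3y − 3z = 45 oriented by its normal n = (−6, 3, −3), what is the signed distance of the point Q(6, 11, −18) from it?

n·Q − 45 = 6.
|n| = 3√6, so the signed distance is √6/3.

√6/3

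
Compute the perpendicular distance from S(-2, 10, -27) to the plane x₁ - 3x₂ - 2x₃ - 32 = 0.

n = (1, -3, -2); n·P − 32 = -10; |n| = √14; distance = 10/√14 = 5√14/7.

10/√14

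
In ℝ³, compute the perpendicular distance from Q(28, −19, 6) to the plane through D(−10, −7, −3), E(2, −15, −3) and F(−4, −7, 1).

13√22/22

DE = (12, −8, 0) and DF = (6, 0, 4), so a normal is n = DE × DF = (−32, −48, 48).
Then n·(28, −19, 6) − 512 = −208.
|n| = √(1024 + 2304 + 2304) = 16√22, so the distance is |-208|/(16√22) = 13/√22.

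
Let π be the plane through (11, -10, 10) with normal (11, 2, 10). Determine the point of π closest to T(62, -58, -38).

The perpendicular from T has direction n = (11, 2, 10): r = (62, -58, -38) + λ(11, 2, 10).
Substitute into the plane: n·(T + λn) = 201 gives 186 + 225λ = 201, so λ = 1/15.
Foot = (62, -58, -38) + (1/15)·(11, 2, 10) = (941/15, -868/15, -112/3).

(941/15, -868/15, -112/3)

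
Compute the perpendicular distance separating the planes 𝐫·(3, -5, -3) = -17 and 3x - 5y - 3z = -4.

13/√43

With common normal n = (3, -5, -3) (|n| = √43), the distance is |(-17) − (-4)|/|n| = 13/√43 = 13√43/43.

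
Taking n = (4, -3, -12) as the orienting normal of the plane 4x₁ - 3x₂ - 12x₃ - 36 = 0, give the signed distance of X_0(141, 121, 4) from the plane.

9

n·X_0 − 36 = 117.
|n| = 13, so the signed distance is 117/13 = 9.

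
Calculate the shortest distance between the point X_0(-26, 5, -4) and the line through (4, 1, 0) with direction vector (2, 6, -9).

Direction vector d = (2, 6, -9).
AP = (-30, 4, -4), and AP × d = (-12, -278, -188).
|AP × d|² = 112772 and |d|² = 121, so the distance is √(112772/121) = √932 = 2√233.

2√233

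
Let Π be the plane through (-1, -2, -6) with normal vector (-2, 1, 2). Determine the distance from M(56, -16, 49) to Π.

The plane has equation n·(r − (-1, -2, -6)) = 0, i.e. n·r = -12.
Then n·(56, -16, 49) - (-12) = -18.
|n| = √(4 + 1 + 4) = 3, so the distance is |-18|/3 = 6.

6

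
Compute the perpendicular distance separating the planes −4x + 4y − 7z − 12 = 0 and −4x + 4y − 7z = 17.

5/9

With common normal n = (−4, 4, −7) (|n| = 9), the distance is |12 − 17|/|n| = 5/9.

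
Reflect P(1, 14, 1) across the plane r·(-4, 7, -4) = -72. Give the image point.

(17, -14, 17)

n = (-4, 7, -4), |n|² = 81, n·P − (-72) = 162, so t = 162/81 = 2.
Foot F = P − 2·n = (9, 0, 9); the reflection is 2F − P = (17, -14, 17).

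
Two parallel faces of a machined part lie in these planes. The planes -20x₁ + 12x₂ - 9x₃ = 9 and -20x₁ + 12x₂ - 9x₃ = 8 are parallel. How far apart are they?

Both planes have normal n = (-20, 12, -9), |n| = 25. Any point on the first plane is at distance |8 − 9|/|n| = 1/25 from the second.

1/25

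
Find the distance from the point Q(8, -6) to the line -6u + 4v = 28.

50√13/13

The normal to the line is n = (-6, 4) with |n| = 2√13.
|n·Q − 28| = |-72 − 28| = 100, so the distance is 100/(2√13) = 50√13/13.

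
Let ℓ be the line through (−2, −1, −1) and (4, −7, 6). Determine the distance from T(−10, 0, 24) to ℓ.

A direction vector is d = (6, −6, 7).
AP = (−8, 1, 25); AP·d = 121, |AP|² = 690, |d|² = 121.
distance² = |AP|² − (AP·d)²/|d|² = 690 − 14641/121 = 569, so the distance is √569.

√569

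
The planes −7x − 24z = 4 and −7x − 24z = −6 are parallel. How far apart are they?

2/5

Both planes have normal n = (−7, 0, −24), |n| = 25. Any point on the first plane is at distance |(-6) − 4|/|n| = 10/25 = 2/5 from the second.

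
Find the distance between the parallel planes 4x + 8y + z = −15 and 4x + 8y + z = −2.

13/9

Both planes have normal n = (4, 8, 1), |n| = 9. Any point on the first plane is at distance |(-2) − (-15)|/|n| = 13/9 from the second.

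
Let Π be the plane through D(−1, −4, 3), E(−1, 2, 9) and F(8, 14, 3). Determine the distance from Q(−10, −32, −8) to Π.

1/√6

DE = (0, 6, 6) and DF = (9, 18, 0), so a normal is n = DE × DF = (−108, 54, −54).
Then n·(−10, −32, −8) − (−270) = 54.
|n| = √(11664 + 2916 + 2916) = 54√6, so the distance is |54|/(54√6) = 1/√6.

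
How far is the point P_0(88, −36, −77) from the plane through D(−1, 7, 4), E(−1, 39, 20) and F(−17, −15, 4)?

DE = (0, 32, 16) and DF = (−16, −22, 0), so a normal is n = DE × DF = (352, −256, 512).
Then n·(88, −36, −77) − (−96) = 864.
|n| = √(123904 + 65536 + 262144) = 672, so the distance is |864|/672 = 9/7.

9/7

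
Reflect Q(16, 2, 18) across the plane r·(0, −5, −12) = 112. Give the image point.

n = (0, −5, −12), |n|² = 169, n·Q − 112 = -338, so t = -338/169 = -2.
Foot F = Q − (-2)·n = (16, −8, −6); the reflection is 2F − Q = (16, −18, −30).

(16, -18, -30)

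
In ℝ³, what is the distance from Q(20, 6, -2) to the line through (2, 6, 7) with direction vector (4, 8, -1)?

18

Direction vector d = (4, 8, -1).
AP = (18, 0, -9), and AP × d = (72, -18, 144).
|AP × d|² = 26244 and |d|² = 81, so the distance is √(26244/81) = √324 = 18.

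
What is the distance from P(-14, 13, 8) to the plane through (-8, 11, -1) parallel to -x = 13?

Parallel planes share the normal n = (-1, 0, 0); since (-8, 11, -1) lies on the plane, its equation is -x = 8.
Then n·(-14, 13, 8) - 8 = 6.
|n| = √(1 + 0 + 0) = 1, so the distance is |6|/1 = 6.

6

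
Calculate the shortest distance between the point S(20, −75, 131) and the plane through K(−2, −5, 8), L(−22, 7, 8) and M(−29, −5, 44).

KL = (−20, 12, 0) and KM = (−27, 0, 36), so a normal is n = KL × KM = (432, 720, 324).
Then n·(20, −75, 131) − (−1872) = −1044.
|n| = √(186624 + 518400 + 104976) = 900, so the distance is |-1044|/900 = 29/25.

29/25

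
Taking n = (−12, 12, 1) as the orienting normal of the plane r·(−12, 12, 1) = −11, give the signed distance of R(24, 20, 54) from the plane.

n·R − (-11) = 17.
|n| = 17, so the signed distance is 17/17 = 1.

1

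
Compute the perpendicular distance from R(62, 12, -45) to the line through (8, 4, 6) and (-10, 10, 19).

2√205

A direction vector is d = (-18, 6, 13).
AP = (54, 8, -51); AP·d = -1587, |AP|² = 5581, |d|² = 529.
distance² = |AP|² − (AP·d)²/|d|² = 5581 − 2518569/529 = 820, so the distance is 2√205.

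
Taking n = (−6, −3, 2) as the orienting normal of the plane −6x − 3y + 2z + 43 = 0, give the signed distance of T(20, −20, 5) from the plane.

n·T − (-43) = -7.
|n| = 7, so the signed distance is -7/7 = -1.

-1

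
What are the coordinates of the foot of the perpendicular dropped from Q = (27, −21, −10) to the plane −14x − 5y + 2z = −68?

(13, -26, -8)

The perpendicular from Q has direction n = (−14, −5, 2): r = (27, −21, −10) + t(−14, −5, 2).
Substitute into the plane: n·(Q + tn) = -68 gives -293 + 225t = -68, so t = 1.
Foot = (27, −21, −10) + 1·(−14, −5, 2) = (13, −26, −8).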